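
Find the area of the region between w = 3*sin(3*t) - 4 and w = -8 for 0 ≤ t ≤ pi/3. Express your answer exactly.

2 + 4*pi/3

On [0, pi/3], (3*sin(3*t) - 4) - (-8) = 3*sin(3*t) + 4 is ≥ 0 throughout, so the area is a single integral of |3*sin(3*t) + 4|.
∫[0,pi/3] (3*sin(3*t) + 4) dt = 2 + 4*pi/3.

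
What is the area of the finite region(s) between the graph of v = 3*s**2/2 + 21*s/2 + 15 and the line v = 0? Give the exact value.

27/4

The curve meets the s-axis where 3*s**2/2 + 21*s/2 + 15 = 0, i.e. 3*(s + 2)*(s + 5)/2 = 0, at s = -5, -2.
On [-5, -2] the curve lies below the axis; ∫[-5,-2] (3*s**2/2 + 21*s/2 + 15) ds = -27/4, giving area 27/4.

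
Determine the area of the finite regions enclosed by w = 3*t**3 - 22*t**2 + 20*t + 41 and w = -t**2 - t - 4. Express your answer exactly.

148

Set the curves equal: 3*t**3 - 22*t**2 + 20*t + 41 = -t**2 - t - 4, so 3*t**3 - 21*t**2 + 21*t + 45 = 0, which factors as 3*(t - 5)*(t - 3)*(t + 1) = 0. The curves meet at t = -1, 3, 5.
On [-1, 3], w = 3*t**3 - 22*t**2 + 20*t + 41 is on top; that piece has area ∫[-1,3] (3*t**3 - 21*t**2 + 21*t + 45) dt = 128.
On [3, 5], w = -t**2 - t - 4 is on top; that piece has area ∫[3,5] (-(3*t**3 - 21*t**2 + 21*t + 45)) dt = 20.
Total enclosed area = 128 + 20 = 148.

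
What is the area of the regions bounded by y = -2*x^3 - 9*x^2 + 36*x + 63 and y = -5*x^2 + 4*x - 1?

1136/3

Set the curves equal: -2*x^3 - 9*x^2 + 36*x + 63 = -5*x^2 + 4*x - 1, so -2*x^3 - 4*x^2 + 32*x + 64 = 0, which factors as -2*(x - 4)*(x + 2)*(x + 4) = 0. The curves meet at x = -4, -2, 4.
On [-4, -2], y = -5*x^2 + 4*x - 1 is on top; that piece has area ∫[-4,-2] (-(-2*x^3 - 4*x^2 + 32*x + 64)) dx = 56/3.
On [-2, 4], y = -2*x^3 - 9*x^2 + 36*x + 63 is on top; that piece has area ∫[-2,4] (-2*x^3 - 4*x^2 + 32*x + 64) dx = 360.
Total enclosed area = 56/3 + 360 = 1136/3.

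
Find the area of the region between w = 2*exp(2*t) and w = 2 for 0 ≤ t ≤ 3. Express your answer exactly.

On [0, 3], (2*exp(2*t)) - (2) = 2*exp(2*t) - 2 is ≥ 0 throughout, so the area is a single integral of |2*exp(2*t) - 2|.
∫[0,3] (2*exp(2*t) - 2) dt = -7 + exp(6).

-7 + exp(6)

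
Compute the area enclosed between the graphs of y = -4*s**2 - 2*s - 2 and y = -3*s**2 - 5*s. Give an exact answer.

Set the curves equal: -4*s**2 - 2*s - 2 = -3*s**2 - 5*s, so -s**2 + 3*s - 2 = 0, which factors as -(s - 2)*(s - 1) = 0. The curves meet at s = 1, 2.
On [1, 2], y = -4*s**2 - 2*s - 2 is on top; that piece has area ∫[1,2] (-s**2 + 3*s - 2) ds = 1/6.

1/6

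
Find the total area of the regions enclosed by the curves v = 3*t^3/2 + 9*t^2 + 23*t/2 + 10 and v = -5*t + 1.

Set the curves equal: 3*t^3/2 + 9*t^2 + 23*t/2 + 10 = -5*t + 1, so 3*t^3/2 + 9*t^2 + 33*t/2 + 9 = 0, which factors as 3*(t + 1)*(t + 2)*(t + 3)/2 = 0. The curves meet at t = -3, -2, -1.
On [-3, -2], v = 3*t^3/2 + 9*t^2 + 23*t/2 + 10 is on top; that piece has area ∫[-3,-2] (3*t^3/2 + 9*t^2 + 33*t/2 + 9) dt = 3/8.
On [-2, -1], v = -5*t + 1 is on top; that piece has area ∫[-2,-1] (-(3*t^3/2 + 9*t^2 + 33*t/2 + 9)) dt = 3/8.
Total enclosed area = 3/8 + 3/8 = 3/4.

3/4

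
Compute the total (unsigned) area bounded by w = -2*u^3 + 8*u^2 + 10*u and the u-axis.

443/3

The curve meets the u-axis where -2*u^3 + 8*u^2 + 10*u = 0, i.e. -2*u*(u - 5)*(u + 1) = 0, at u = -1, 0, 5.
On [-1, 0] the curve lies below the axis; ∫[-1,0] (-2*u^3 + 8*u^2 + 10*u) du = -11/6, giving area 11/6.
On [0, 5] the curve lies above the axis; ∫[0,5] (-2*u^3 + 8*u^2 + 10*u) du = 875/6, giving area 875/6.
Total area = 11/6 + 875/6 = 443/3.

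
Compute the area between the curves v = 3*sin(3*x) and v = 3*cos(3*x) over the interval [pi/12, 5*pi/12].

2*sqrt(2)

On [pi/12, 5*pi/12], (3*sin(3*x)) - (3*cos(3*x)) = 3*sin(3*x) - 3*cos(3*x) is ≥ 0 throughout, so the area is a single integral of |3*sin(3*x) - 3*cos(3*x)|.
∫[pi/12,5*pi/12] (3*sin(3*x) - 3*cos(3*x)) dx = 2*sqrt(2).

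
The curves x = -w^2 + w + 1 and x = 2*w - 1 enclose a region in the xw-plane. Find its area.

Both boundary curves give x as a function of w, so integrate with respect to w. Setting them equal: -w^2 - w + 2 = 0, i.e. -(w - 1)*(w + 2) = 0, so they meet at w = -2, 1.
For w in [-2, 1], x = -w^2 + w + 1 is on the right; area = ∫[-2,1] (-w^2 - w + 2) dw = 9/2.

9/2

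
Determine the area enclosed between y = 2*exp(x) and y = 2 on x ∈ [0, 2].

On [0, 2], (2*exp(x)) - (2) = 2*exp(x) - 2 is ≥ 0 throughout, so the area is a single integral of |2*exp(x) - 2|.
∫[0,2] (2*exp(x) - 2) dx = -6 + 2*exp(2).

-6 + 2*exp(2)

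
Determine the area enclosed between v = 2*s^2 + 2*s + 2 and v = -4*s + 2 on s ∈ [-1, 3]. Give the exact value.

142/3

The difference (2*s^2 + 2*s + 2) - (-4*s + 2) = 2*s^2 + 6*s changes sign at s = 0 inside [-1, 3], so split the integral there.
∫[-1,0] (2*s^2 + 6*s) ds = -7/3; the area of that piece is 7/3.
∫[0,3] (2*s^2 + 6*s) ds = 45.
Total area = 7/3 + 45 = 142/3.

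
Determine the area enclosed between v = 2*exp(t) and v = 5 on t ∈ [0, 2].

The difference (2*exp(t)) - (5) = 2*exp(t) - 5 changes sign at t = log(5/2) inside [0, 2], so split the integral there.
∫[0,log(5/2)] (2*exp(t) - 5) dt = log(32/3125) + 3; the area of that piece is -3 + log(3125/32).
∫[log(5/2),2] (2*exp(t) - 5) dt = -15 - 5*log(2) + 5*log(5) + 2*exp(2).
Total area = (-3 + log(3125/32)) + (-15 - 5*log(2) + 5*log(5) + 2*exp(2)) = -18 - 10*log(2) + 2*exp(2) + 10*log(5).

-18 - 10*log(2) + 2*exp(2) + 10*log(5)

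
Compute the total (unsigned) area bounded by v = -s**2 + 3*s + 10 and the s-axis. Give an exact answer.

The curve meets the s-axis where -s**2 + 3*s + 10 = 0, i.e. -(s - 5)*(s + 2) = 0, at s = -2, 5.
On [-2, 5] the curve lies above the axis; ∫[-2,5] (-s**2 + 3*s + 10) ds = 343/6, giving area 343/6.

343/6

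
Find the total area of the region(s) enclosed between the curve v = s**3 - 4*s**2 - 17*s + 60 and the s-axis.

3901/12

The curve meets the s-axis where s**3 - 4*s**2 - 17*s + 60 = 0, i.e. (s - 5)*(s - 3)*(s + 4) = 0, at s = -4, 3, 5.
On [-4, 3] the curve lies above the axis; ∫[-4,3] (s**3 - 4*s**2 - 17*s + 60) ds = 3773/12, giving area 3773/12.
On [3, 5] the curve lies below the axis; ∫[3,5] (s**3 - 4*s**2 - 17*s + 60) ds = -32/3, giving area 32/3.
Total area = 3773/12 + 32/3 = 3901/12.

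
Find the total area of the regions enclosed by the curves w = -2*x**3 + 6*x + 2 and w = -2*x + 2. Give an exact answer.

Set the curves equal: -2*x**3 + 6*x + 2 = -2*x + 2, so -2*x**3 + 8*x = 0, which factors as -2*x*(x - 2)*(x + 2) = 0. The curves meet at x = -2, 0, 2.
On [-2, 0], w = -2*x + 2 is on top; that piece has area ∫[-2,0] (-(-2*x**3 + 8*x)) dx = 8.
On [0, 2], w = -2*x**3 + 6*x + 2 is on top; that piece has area ∫[0,2] (-2*x**3 + 8*x) dx = 8.
Total enclosed area = 8 + 8 = 16.

16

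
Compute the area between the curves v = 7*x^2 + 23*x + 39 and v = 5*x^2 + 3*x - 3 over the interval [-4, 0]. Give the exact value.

172/3

The difference (7*x^2 + 23*x + 39) - (5*x^2 + 3*x - 3) = 2*x^2 + 20*x + 42 changes sign at x = -3 inside [-4, 0], so split the integral there.
∫[-4,-3] (2*x^2 + 20*x + 42) dx = -10/3; the area of that piece is 10/3.
∫[-3,0] (2*x^2 + 20*x + 42) dx = 54.
Total area = 10/3 + 54 = 172/3.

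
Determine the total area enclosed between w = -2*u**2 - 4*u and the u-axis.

8/3

The curve meets the u-axis where -2*u**2 - 4*u = 0, i.e. -2*u*(u + 2) = 0, at u = -2, 0.
On [-2, 0] the curve lies above the axis; ∫[-2,0] (-2*u**2 - 4*u) du = 8/3, giving area 8/3.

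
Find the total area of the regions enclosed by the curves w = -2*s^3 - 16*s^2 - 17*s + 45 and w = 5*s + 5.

443/3

Set the curves equal: -2*s^3 - 16*s^2 - 17*s + 45 = 5*s + 5, so -2*s^3 - 16*s^2 - 22*s + 40 = 0, which factors as -2*(s - 1)*(s + 4)*(s + 5) = 0. The curves meet at s = -5, -4, 1.
On [-5, -4], w = 5*s + 5 is on top; that piece has area ∫[-5,-4] (-(-2*s^3 - 16*s^2 - 22*s + 40)) ds = 11/6.
On [-4, 1], w = -2*s^3 - 16*s^2 - 17*s + 45 is on top; that piece has area ∫[-4,1] (-2*s^3 - 16*s^2 - 22*s + 40) ds = 875/6.
Total enclosed area = 11/6 + 875/6 = 443/3.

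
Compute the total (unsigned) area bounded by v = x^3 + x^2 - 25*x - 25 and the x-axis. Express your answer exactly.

The curve meets the x-axis where x^3 + x^2 - 25*x - 25 = 0, i.e. (x - 5)*(x + 1)*(x + 5) = 0, at x = -5, -1, 5.
On [-5, -1] the curve lies above the axis; ∫[-5,-1] (x^3 + x^2 - 25*x - 25) dx = 256/3, giving area 256/3.
On [-1, 5] the curve lies below the axis; ∫[-1,5] (x^3 + x^2 - 25*x - 25) dx = -252, giving area 252.
Total area = 256/3 + 252 = 1012/3.

1012/3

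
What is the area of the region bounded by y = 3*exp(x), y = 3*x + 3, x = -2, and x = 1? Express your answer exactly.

On [-2, 1], (3*exp(x)) - (3*x + 3) = -3*x + 3*exp(x) - 3 is ≥ 0 throughout, so the area is a single integral of |-3*x + 3*exp(x) - 3|.
∫[-2,1] (-3*x + 3*exp(x) - 3) dx = -9/2 - 3*exp(-2) + 3*exp(1).

-9/2 - 3*exp(-2) + 3*exp(1)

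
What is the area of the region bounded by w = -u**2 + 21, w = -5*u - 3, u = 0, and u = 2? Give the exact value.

166/3

On [0, 2], (-u**2 + 21) - (-5*u - 3) = -u**2 + 5*u + 24 is ≥ 0 throughout, so the area is a single integral of |-u**2 + 5*u + 24|.
∫[0,2] (-u**2 + 5*u + 24) du = 166/3.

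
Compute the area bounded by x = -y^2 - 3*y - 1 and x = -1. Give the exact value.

Both boundary curves give x as a function of y, so integrate with respect to y. Setting them equal: -y^2 - 3*y = 0, i.e. -y*(y + 3) = 0, so they meet at y = -3, 0.
For y in [-3, 0], x = -y^2 - 3*y - 1 is on the right; area = ∫[-3,0] (-y^2 - 3*y) dy = 9/2.

9/2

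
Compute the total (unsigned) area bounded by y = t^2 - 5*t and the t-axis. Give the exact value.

125/6

The curve meets the t-axis where t^2 - 5*t = 0, i.e. t*(t - 5) = 0, at t = 0, 5.
On [0, 5] the curve lies below the axis; ∫[0,5] (t^2 - 5*t) dt = -125/6, giving area 125/6.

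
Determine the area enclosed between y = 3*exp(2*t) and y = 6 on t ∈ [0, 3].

-45/2 + 6*log(2) + 3*exp(6)/2

The difference (3*exp(2*t)) - (6) = 3*exp(2*t) - 6 changes sign at t = log(2)/2 inside [0, 3], so split the integral there.
∫[0,log(2)/2] (3*exp(2*t) - 6) dt = 3/2 - log(8); the area of that piece is -3/2 + log(8).
∫[log(2)/2,3] (3*exp(2*t) - 6) dt = -21 + 3*log(2) + 3*exp(6)/2.
Total area = (-3/2 + log(8)) + (-21 + 3*log(2) + 3*exp(6)/2) = -45/2 + 6*log(2) + 3*exp(6)/2.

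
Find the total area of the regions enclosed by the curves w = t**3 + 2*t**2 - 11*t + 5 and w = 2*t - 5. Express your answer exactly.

1741/12

Set the curves equal: t**3 + 2*t**2 - 11*t + 5 = 2*t - 5, so t**3 + 2*t**2 - 13*t + 10 = 0, which factors as (t - 2)*(t - 1)*(t + 5) = 0. The curves meet at t = -5, 1, 2.
On [-5, 1], w = t**3 + 2*t**2 - 11*t + 5 is on top; that piece has area ∫[-5,1] (t**3 + 2*t**2 - 13*t + 10) dt = 144.
On [1, 2], w = 2*t - 5 is on top; that piece has area ∫[1,2] (-(t**3 + 2*t**2 - 13*t + 10)) dt = 13/12.
Total enclosed area = 144 + 13/12 = 1741/12.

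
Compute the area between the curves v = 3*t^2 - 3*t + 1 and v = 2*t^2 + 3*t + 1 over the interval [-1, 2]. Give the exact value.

The difference (3*t^2 - 3*t + 1) - (2*t^2 + 3*t + 1) = t^2 - 6*t changes sign at t = 0 inside [-1, 2], so split the integral there.
∫[-1,0] (t^2 - 6*t) dt = 10/3.
∫[0,2] (t^2 - 6*t) dt = -28/3; the area of that piece is 28/3.
Total area = 10/3 + 28/3 = 38/3.

38/3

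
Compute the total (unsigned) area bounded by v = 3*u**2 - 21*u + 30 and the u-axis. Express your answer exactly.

27/2

The curve meets the u-axis where 3*u**2 - 21*u + 30 = 0, i.e. 3*(u - 5)*(u - 2) = 0, at u = 2, 5.
On [2, 5] the curve lies below the axis; ∫[2,5] (3*u**2 - 21*u + 30) du = -27/2, giving area 27/2.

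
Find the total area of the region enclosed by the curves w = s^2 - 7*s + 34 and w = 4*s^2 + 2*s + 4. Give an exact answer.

343/2

Set the curves equal: s^2 - 7*s + 34 = 4*s^2 + 2*s + 4, so -3*s^2 - 9*s + 30 = 0, which factors as -3*(s - 2)*(s + 5) = 0. The curves meet at s = -5, 2.
On [-5, 2], w = s^2 - 7*s + 34 is on top; that piece has area ∫[-5,2] (-3*s^2 - 9*s + 30) ds = 343/2.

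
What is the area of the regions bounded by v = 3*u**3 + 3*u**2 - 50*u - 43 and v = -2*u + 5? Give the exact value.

Set the curves equal: 3*u**3 + 3*u**2 - 50*u - 43 = -2*u + 5, so 3*u**3 + 3*u**2 - 48*u - 48 = 0, which factors as 3*(u - 4)*(u + 1)*(u + 4) = 0. The curves meet at u = -4, -1, 4.
On [-4, -1], v = 3*u**3 + 3*u**2 - 50*u - 43 is on top; that piece has area ∫[-4,-1] (3*u**3 + 3*u**2 - 48*u - 48) du = 351/4.
On [-1, 4], v = -2*u + 5 is on top; that piece has area ∫[-1,4] (-(3*u**3 + 3*u**2 - 48*u - 48)) du = 1375/4.
Total enclosed area = 351/4 + 1375/4 = 863/2.

863/2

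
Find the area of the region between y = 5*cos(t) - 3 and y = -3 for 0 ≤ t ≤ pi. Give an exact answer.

10

The difference (5*cos(t) - 3) - (-3) = 5*cos(t) changes sign at t = pi/2 inside [0, pi], so split the integral there.
∫[0,pi/2] (5*cos(t)) dt = 5.
∫[pi/2,pi] (5*cos(t)) dt = -5; the area of that piece is 5.
Total area = 5 + 5 = 10.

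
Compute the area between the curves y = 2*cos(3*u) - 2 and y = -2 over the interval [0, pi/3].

4/3

The difference (2*cos(3*u) - 2) - (-2) = 2*cos(3*u) changes sign at u = pi/6 inside [0, pi/3], so split the integral there.
∫[0,pi/6] (2*cos(3*u)) du = 2/3.
∫[pi/6,pi/3] (2*cos(3*u)) du = -2/3; the area of that piece is 2/3.
Total area = 2/3 + 2/3 = 4/3.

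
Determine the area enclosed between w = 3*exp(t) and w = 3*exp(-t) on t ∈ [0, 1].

-6 + 3*exp(-1) + 3*exp(1)

On [0, 1], (3*exp(t)) - (3*exp(-t)) = 3*exp(t) - 3*exp(-t) is ≥ 0 throughout, so the area is a single integral of |3*exp(t) - 3*exp(-t)|.
∫[0,1] (3*exp(t) - 3*exp(-t)) dt = -6 + 3*exp(-1) + 3*exp(1).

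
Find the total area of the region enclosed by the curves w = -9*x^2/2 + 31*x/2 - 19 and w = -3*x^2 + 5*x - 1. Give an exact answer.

Set the curves equal: -9*x^2/2 + 31*x/2 - 19 = -3*x^2 + 5*x - 1, so -3*x^2/2 + 21*x/2 - 18 = 0, which factors as -3*(x - 4)*(x - 3)/2 = 0. The curves meet at x = 3, 4.
On [3, 4], w = -9*x^2/2 + 31*x/2 - 19 is on top; that piece has area ∫[3,4] (-3*x^2/2 + 21*x/2 - 18) dx = 1/4.

1/4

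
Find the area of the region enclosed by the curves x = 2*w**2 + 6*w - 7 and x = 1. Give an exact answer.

Both boundary curves give x as a function of w, so integrate with respect to w. Setting them equal: 2*w**2 + 6*w - 8 = 0, i.e. 2*(w - 1)*(w + 4) = 0, so they meet at w = -4, 1.
For w in [-4, 1], x = 2*w**2 + 6*w - 7 is on the left; area = ∫[-4,1] (-(2*w**2 + 6*w - 8)) dw = 125/3.

125/3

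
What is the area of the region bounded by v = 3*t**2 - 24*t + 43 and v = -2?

Set the curves equal: 3*t**2 - 24*t + 43 = -2, so 3*t**2 - 24*t + 45 = 0, which factors as 3*(t - 5)*(t - 3) = 0. The curves meet at t = 3, 5.
On [3, 5], v = -2 is on top; that piece has area ∫[3,5] (-(3*t**2 - 24*t + 45)) dt = 4.

4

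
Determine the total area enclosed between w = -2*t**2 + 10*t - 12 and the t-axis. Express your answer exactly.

1/3

The curve meets the t-axis where -2*t**2 + 10*t - 12 = 0, i.e. -2*(t - 3)*(t - 2) = 0, at t = 2, 3.
On [2, 3] the curve lies above the axis; ∫[2,3] (-2*t**2 + 10*t - 12) dt = 1/3, giving area 1/3.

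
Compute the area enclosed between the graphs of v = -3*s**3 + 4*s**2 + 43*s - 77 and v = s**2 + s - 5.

1741/4

Set the curves equal: -3*s**3 + 4*s**2 + 43*s - 77 = s**2 + s - 5, so -3*s**3 + 3*s**2 + 42*s - 72 = 0, which factors as -3*(s - 3)*(s - 2)*(s + 4) = 0. The curves meet at s = -4, 2, 3.
On [-4, 2], v = s**2 + s - 5 is on top; that piece has area ∫[-4,2] (-(-3*s**3 + 3*s**2 + 42*s - 72)) ds = 432.
On [2, 3], v = -3*s**3 + 4*s**2 + 43*s - 77 is on top; that piece has area ∫[2,3] (-3*s**3 + 3*s**2 + 42*s - 72) ds = 13/4.
Total enclosed area = 432 + 13/4 = 1741/4.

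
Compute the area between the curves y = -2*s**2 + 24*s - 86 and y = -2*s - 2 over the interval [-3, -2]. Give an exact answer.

485/3

On [-3, -2], (-2*s**2 + 24*s - 86) - (-2*s - 2) = -2*s**2 + 26*s - 84 is ≤ 0 throughout, so the area is a single integral of |-2*s**2 + 26*s - 84|.
∫[-3,-2] (-2*s**2 + 26*s - 84) ds = -485/3; the area of that piece is 485/3.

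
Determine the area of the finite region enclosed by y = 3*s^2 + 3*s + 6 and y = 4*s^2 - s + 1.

36

Set the curves equal: 3*s^2 + 3*s + 6 = 4*s^2 - s + 1, so -s^2 + 4*s + 5 = 0, which factors as -(s - 5)*(s + 1) = 0. The curves meet at s = -1, 5.
On [-1, 5], y = 3*s^2 + 3*s + 6 is on top; that piece has area ∫[-1,5] (-s^2 + 4*s + 5) ds = 36.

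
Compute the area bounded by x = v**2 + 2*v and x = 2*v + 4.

32/3

Both boundary curves give x as a function of v, so integrate with respect to v. Setting them equal: v**2 - 4 = 0, i.e. (v - 2)*(v + 2) = 0, so they meet at v = -2, 2.
For v in [-2, 2], x = v**2 + 2*v is on the left; area = ∫[-2,2] (-(v**2 - 4)) dv = 32/3.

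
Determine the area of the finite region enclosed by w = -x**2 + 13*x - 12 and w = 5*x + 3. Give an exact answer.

Set the curves equal: -x**2 + 13*x - 12 = 5*x + 3, so -x**2 + 8*x - 15 = 0, which factors as -(x - 5)*(x - 3) = 0. The curves meet at x = 3, 5.
On [3, 5], w = -x**2 + 13*x - 12 is on top; that piece has area ∫[3,5] (-x**2 + 8*x - 15) dx = 4/3.

4/3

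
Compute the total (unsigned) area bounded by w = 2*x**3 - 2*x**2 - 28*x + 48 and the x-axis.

The curve meets the x-axis where 2*x**3 - 2*x**2 - 28*x + 48 = 0, i.e. 2*(x - 3)*(x - 2)*(x + 4) = 0, at x = -4, 2, 3.
On [-4, 2] the curve lies above the axis; ∫[-4,2] (2*x**3 - 2*x**2 - 28*x + 48) dx = 288, giving area 288.
On [2, 3] the curve lies below the axis; ∫[2,3] (2*x**3 - 2*x**2 - 28*x + 48) dx = -13/6, giving area 13/6.
Total area = 288 + 13/6 = 1741/6.

1741/6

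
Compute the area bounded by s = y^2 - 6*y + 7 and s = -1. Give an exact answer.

Both boundary curves give s as a function of y, so integrate with respect to y. Setting them equal: y^2 - 6*y + 8 = 0, i.e. (y - 4)*(y - 2) = 0, so they meet at y = 2, 4.
For y in [2, 4], s = y^2 - 6*y + 7 is on the left; area = ∫[2,4] (-(y^2 - 6*y + 8)) dy = 4/3.

4/3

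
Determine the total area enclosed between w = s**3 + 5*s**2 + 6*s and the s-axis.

The curve meets the s-axis where s**3 + 5*s**2 + 6*s = 0, i.e. s*(s + 2)*(s + 3) = 0, at s = -3, -2, 0.
On [-3, -2] the curve lies above the axis; ∫[-3,-2] (s**3 + 5*s**2 + 6*s) ds = 5/12, giving area 5/12.
On [-2, 0] the curve lies below the axis; ∫[-2,0] (s**3 + 5*s**2 + 6*s) ds = -8/3, giving area 8/3.
Total area = 5/12 + 8/3 = 37/12.

37/12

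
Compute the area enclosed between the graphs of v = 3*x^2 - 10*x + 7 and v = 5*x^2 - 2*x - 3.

72

Set the curves equal: 3*x^2 - 10*x + 7 = 5*x^2 - 2*x - 3, so -2*x^2 - 8*x + 10 = 0, which factors as -2*(x - 1)*(x + 5) = 0. The curves meet at x = -5, 1.
On [-5, 1], v = 3*x^2 - 10*x + 7 is on top; that piece has area ∫[-5,1] (-2*x^2 - 8*x + 10) dx = 72.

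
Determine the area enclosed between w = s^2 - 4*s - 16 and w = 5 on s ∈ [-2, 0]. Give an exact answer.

On [-2, 0], (s^2 - 4*s - 16) - (5) = s^2 - 4*s - 21 is ≤ 0 throughout, so the area is a single integral of |s^2 - 4*s - 21|.
∫[-2,0] (s^2 - 4*s - 21) ds = -94/3; the area of that piece is 94/3.

94/3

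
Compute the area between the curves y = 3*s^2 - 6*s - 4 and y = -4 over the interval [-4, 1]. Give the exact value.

The difference (3*s^2 - 6*s - 4) - (-4) = 3*s^2 - 6*s changes sign at s = 0 inside [-4, 1], so split the integral there.
∫[-4,0] (3*s^2 - 6*s) ds = 112.
∫[0,1] (3*s^2 - 6*s) ds = -2; the area of that piece is 2.
Total area = 112 + 2 = 114.

114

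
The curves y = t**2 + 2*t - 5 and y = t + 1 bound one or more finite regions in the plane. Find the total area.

125/6

Set the curves equal: t**2 + 2*t - 5 = t + 1, so t**2 + t - 6 = 0, which factors as (t - 2)*(t + 3) = 0. The curves meet at t = -3, 2.
On [-3, 2], y = t + 1 is on top; that piece has area ∫[-3,2] (-(t**2 + t - 6)) dt = 125/6.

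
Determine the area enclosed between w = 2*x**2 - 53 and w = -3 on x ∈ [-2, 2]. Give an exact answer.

On [-2, 2], (2*x**2 - 53) - (-3) = 2*x**2 - 50 is ≤ 0 throughout, so the area is a single integral of |2*x**2 - 50|.
∫[-2,2] (2*x**2 - 50) dx = -568/3; the area of that piece is 568/3.

568/3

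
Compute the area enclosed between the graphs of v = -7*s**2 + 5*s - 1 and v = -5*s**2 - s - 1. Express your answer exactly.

9

Set the curves equal: -7*s**2 + 5*s - 1 = -5*s**2 - s - 1, so -2*s**2 + 6*s = 0, which factors as -2*s*(s - 3) = 0. The curves meet at s = 0, 3.
On [0, 3], v = -7*s**2 + 5*s - 1 is on top; that piece has area ∫[0,3] (-2*s**2 + 6*s) ds = 9.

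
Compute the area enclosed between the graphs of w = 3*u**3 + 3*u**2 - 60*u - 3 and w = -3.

2521/4

Set the curves equal: 3*u**3 + 3*u**2 - 60*u - 3 = -3, so 3*u**3 + 3*u**2 - 60*u = 0, which factors as 3*u*(u - 4)*(u + 5) = 0. The curves meet at u = -5, 0, 4.
On [-5, 0], w = 3*u**3 + 3*u**2 - 60*u - 3 is on top; that piece has area ∫[-5,0] (3*u**3 + 3*u**2 - 60*u) du = 1625/4.
On [0, 4], w = -3 is on top; that piece has area ∫[0,4] (-(3*u**3 + 3*u**2 - 60*u)) du = 224.
Total enclosed area = 1625/4 + 224 = 2521/4.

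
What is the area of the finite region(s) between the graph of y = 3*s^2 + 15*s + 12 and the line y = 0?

The curve meets the s-axis where 3*s^2 + 15*s + 12 = 0, i.e. 3*(s + 1)*(s + 4) = 0, at s = -4, -1.
On [-4, -1] the curve lies below the axis; ∫[-4,-1] (3*s^2 + 15*s + 12) ds = -27/2, giving area 27/2.

27/2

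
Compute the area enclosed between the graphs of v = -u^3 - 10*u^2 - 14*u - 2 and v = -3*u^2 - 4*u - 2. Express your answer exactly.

Set the curves equal: -u^3 - 10*u^2 - 14*u - 2 = -3*u^2 - 4*u - 2, so -u^3 - 7*u^2 - 10*u = 0, which factors as -u*(u + 2)*(u + 5) = 0. The curves meet at u = -5, -2, 0.
On [-5, -2], v = -3*u^2 - 4*u - 2 is on top; that piece has area ∫[-5,-2] (-(-u^3 - 7*u^2 - 10*u)) du = 63/4.
On [-2, 0], v = -u^3 - 10*u^2 - 14*u - 2 is on top; that piece has area ∫[-2,0] (-u^3 - 7*u^2 - 10*u) du = 16/3.
Total enclosed area = 63/4 + 16/3 = 253/12.

253/12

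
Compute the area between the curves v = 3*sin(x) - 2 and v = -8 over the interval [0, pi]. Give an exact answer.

6 + 6*pi

On [0, pi], (3*sin(x) - 2) - (-8) = 3*sin(x) + 6 is ≥ 0 throughout, so the area is a single integral of |3*sin(x) + 6|.
∫[0,pi] (3*sin(x) + 6) dx = 6 + 6*pi.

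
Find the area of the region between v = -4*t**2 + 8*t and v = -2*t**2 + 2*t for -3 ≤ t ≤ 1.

The difference (-4*t**2 + 8*t) - (-2*t**2 + 2*t) = -2*t**2 + 6*t changes sign at t = 0 inside [-3, 1], so split the integral there.
∫[-3,0] (-2*t**2 + 6*t) dt = -45; the area of that piece is 45.
∫[0,1] (-2*t**2 + 6*t) dt = 7/3.
Total area = 45 + 7/3 = 142/3.

142/3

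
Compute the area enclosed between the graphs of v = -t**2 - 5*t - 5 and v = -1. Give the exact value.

9/2

Set the curves equal: -t**2 - 5*t - 5 = -1, so -t**2 - 5*t - 4 = 0, which factors as -(t + 1)*(t + 4) = 0. The curves meet at t = -4, -1.
On [-4, -1], v = -t**2 - 5*t - 5 is on top; that piece has area ∫[-4,-1] (-t**2 - 5*t - 4) dt = 9/2.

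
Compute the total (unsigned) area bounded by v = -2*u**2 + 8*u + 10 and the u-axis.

The curve meets the u-axis where -2*u**2 + 8*u + 10 = 0, i.e. -2*(u - 5)*(u + 1) = 0, at u = -1, 5.
On [-1, 5] the curve lies above the axis; ∫[-1,5] (-2*u**2 + 8*u + 10) du = 72, giving area 72.

72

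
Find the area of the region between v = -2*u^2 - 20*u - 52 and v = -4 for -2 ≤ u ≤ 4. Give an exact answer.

On [-2, 4], (-2*u^2 - 20*u - 52) - (-4) = -2*u^2 - 20*u - 48 is ≤ 0 throughout, so the area is a single integral of |-2*u^2 - 20*u - 48|.
∫[-2,4] (-2*u^2 - 20*u - 48) du = -456; the area of that piece is 456.

456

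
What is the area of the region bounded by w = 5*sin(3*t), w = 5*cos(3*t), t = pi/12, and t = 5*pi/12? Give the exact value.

On [pi/12, 5*pi/12], (5*sin(3*t)) - (5*cos(3*t)) = 5*sin(3*t) - 5*cos(3*t) is ≥ 0 throughout, so the area is a single integral of |5*sin(3*t) - 5*cos(3*t)|.
∫[pi/12,5*pi/12] (5*sin(3*t) - 5*cos(3*t)) dt = 10*sqrt(2)/3.

10*sqrt(2)/3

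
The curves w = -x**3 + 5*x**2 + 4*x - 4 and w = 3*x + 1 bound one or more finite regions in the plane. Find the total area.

Set the curves equal: -x**3 + 5*x**2 + 4*x - 4 = 3*x + 1, so -x**3 + 5*x**2 + x - 5 = 0, which factors as -(x - 5)*(x - 1)*(x + 1) = 0. The curves meet at x = -1, 1, 5.
On [-1, 1], w = 3*x + 1 is on top; that piece has area ∫[-1,1] (-(-x**3 + 5*x**2 + x - 5)) dx = 20/3.
On [1, 5], w = -x**3 + 5*x**2 + 4*x - 4 is on top; that piece has area ∫[1,5] (-x**3 + 5*x**2 + x - 5) dx = 128/3.
Total enclosed area = 20/3 + 128/3 = 148/3.

148/3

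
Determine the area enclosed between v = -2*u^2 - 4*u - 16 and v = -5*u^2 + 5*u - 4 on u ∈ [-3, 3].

94

The difference (-2*u^2 - 4*u - 16) - (-5*u^2 + 5*u - 4) = 3*u^2 - 9*u - 12 changes sign at u = -1 inside [-3, 3], so split the integral there.
∫[-3,-1] (3*u^2 - 9*u - 12) du = 38.
∫[-1,3] (3*u^2 - 9*u - 12) du = -56; the area of that piece is 56.
Total area = 38 + 56 = 94.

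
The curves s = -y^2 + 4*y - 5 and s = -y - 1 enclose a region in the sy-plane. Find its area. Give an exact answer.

9/2

Both boundary curves give s as a function of y, so integrate with respect to y. Setting them equal: -y^2 + 5*y - 4 = 0, i.e. -(y - 4)*(y - 1) = 0, so they meet at y = 1, 4.
For y in [1, 4], s = -y^2 + 4*y - 5 is on the right; area = ∫[1,4] (-y^2 + 5*y - 4) dy = 9/2.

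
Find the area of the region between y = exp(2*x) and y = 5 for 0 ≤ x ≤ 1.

The difference (exp(2*x)) - (5) = exp(2*x) - 5 changes sign at x = log(5)/2 inside [0, 1], so split the integral there.
∫[0,log(5)/2] (exp(2*x) - 5) dx = 2 - 5*log(5)/2; the area of that piece is -2 + 5*log(5)/2.
∫[log(5)/2,1] (exp(2*x) - 5) dx = -15/2 + exp(2)/2 + 5*log(5)/2.
Total area = (-2 + 5*log(5)/2) + (-15/2 + exp(2)/2 + 5*log(5)/2) = -19/2 + exp(2)/2 + 5*log(5).

-19/2 + exp(2)/2 + 5*log(5)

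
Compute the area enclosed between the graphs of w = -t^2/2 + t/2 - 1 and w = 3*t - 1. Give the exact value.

Set the curves equal: -t^2/2 + t/2 - 1 = 3*t - 1, so -t^2/2 - 5*t/2 = 0, which factors as -t*(t + 5)/2 = 0. The curves meet at t = -5, 0.
On [-5, 0], w = -t^2/2 + t/2 - 1 is on top; that piece has area ∫[-5,0] (-t^2/2 - 5*t/2) dt = 125/12.

125/12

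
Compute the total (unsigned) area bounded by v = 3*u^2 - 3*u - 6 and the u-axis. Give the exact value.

27/2

The curve meets the u-axis where 3*u^2 - 3*u - 6 = 0, i.e. 3*(u - 2)*(u + 1) = 0, at u = -1, 2.
On [-1, 2] the curve lies below the axis; ∫[-1,2] (3*u^2 - 3*u - 6) du = -27/2, giving area 27/2.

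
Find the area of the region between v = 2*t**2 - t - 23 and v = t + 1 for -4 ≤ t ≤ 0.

The difference (2*t**2 - t - 23) - (t + 1) = 2*t**2 - 2*t - 24 changes sign at t = -3 inside [-4, 0], so split the integral there.
∫[-4,-3] (2*t**2 - 2*t - 24) dt = 23/3.
∫[-3,0] (2*t**2 - 2*t - 24) dt = -45; the area of that piece is 45.
Total area = 23/3 + 45 = 158/3.

158/3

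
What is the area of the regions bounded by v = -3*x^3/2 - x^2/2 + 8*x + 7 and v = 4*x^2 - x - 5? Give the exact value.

243/4

Set the curves equal: -3*x^3/2 - x^2/2 + 8*x + 7 = 4*x^2 - x - 5, so -3*x^3/2 - 9*x^2/2 + 9*x + 12 = 0, which factors as -3*(x - 2)*(x + 1)*(x + 4)/2 = 0. The curves meet at x = -4, -1, 2.
On [-4, -1], v = 4*x^2 - x - 5 is on top; that piece has area ∫[-4,-1] (-(-3*x^3/2 - 9*x^2/2 + 9*x + 12)) dx = 243/8.
On [-1, 2], v = -3*x^3/2 - x^2/2 + 8*x + 7 is on top; that piece has area ∫[-1,2] (-3*x^3/2 - 9*x^2/2 + 9*x + 12) dx = 243/8.
Total enclosed area = 243/8 + 243/8 = 243/4.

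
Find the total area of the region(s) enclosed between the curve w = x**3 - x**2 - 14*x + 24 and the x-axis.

The curve meets the x-axis where x**3 - x**2 - 14*x + 24 = 0, i.e. (x - 3)*(x - 2)*(x + 4) = 0, at x = -4, 2, 3.
On [-4, 2] the curve lies above the axis; ∫[-4,2] (x**3 - x**2 - 14*x + 24) dx = 144, giving area 144.
On [2, 3] the curve lies below the axis; ∫[2,3] (x**3 - x**2 - 14*x + 24) dx = -13/12, giving area 13/12.
Total area = 144 + 13/12 = 1741/12.

1741/12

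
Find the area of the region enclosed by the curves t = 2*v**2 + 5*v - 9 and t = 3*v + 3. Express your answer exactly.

Both boundary curves give t as a function of v, so integrate with respect to v. Setting them equal: 2*v**2 + 2*v - 12 = 0, i.e. 2*(v - 2)*(v + 3) = 0, so they meet at v = -3, 2.
For v in [-3, 2], t = 2*v**2 + 5*v - 9 is on the left; area = ∫[-3,2] (-(2*v**2 + 2*v - 12)) dv = 125/3.

125/3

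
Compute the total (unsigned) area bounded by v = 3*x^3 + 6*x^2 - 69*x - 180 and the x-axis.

The curve meets the x-axis where 3*x^3 + 6*x^2 - 69*x - 180 = 0, i.e. 3*(x - 5)*(x + 3)*(x + 4) = 0, at x = -4, -3, 5.
On [-4, -3] the curve lies above the axis; ∫[-4,-3] (3*x^3 + 6*x^2 - 69*x - 180) dx = 17/4, giving area 17/4.
On [-3, 5] the curve lies below the axis; ∫[-3,5] (3*x^3 + 6*x^2 - 69*x - 180) dx = -1280, giving area 1280.
Total area = 17/4 + 1280 = 5137/4.

5137/4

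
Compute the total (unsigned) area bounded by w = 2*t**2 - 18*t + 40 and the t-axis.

The curve meets the t-axis where 2*t**2 - 18*t + 40 = 0, i.e. 2*(t - 5)*(t - 4) = 0, at t = 4, 5.
On [4, 5] the curve lies below the axis; ∫[4,5] (2*t**2 - 18*t + 40) dt = -1/3, giving area 1/3.

1/3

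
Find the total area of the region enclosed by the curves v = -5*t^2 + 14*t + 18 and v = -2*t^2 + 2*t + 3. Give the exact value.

108

Set the curves equal: -5*t^2 + 14*t + 18 = -2*t^2 + 2*t + 3, so -3*t^2 + 12*t + 15 = 0, which factors as -3*(t - 5)*(t + 1) = 0. The curves meet at t = -1, 5.
On [-1, 5], v = -5*t^2 + 14*t + 18 is on top; that piece has area ∫[-1,5] (-3*t^2 + 12*t + 15) dt = 108.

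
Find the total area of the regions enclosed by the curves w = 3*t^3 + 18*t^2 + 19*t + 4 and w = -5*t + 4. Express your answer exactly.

24

Set the curves equal: 3*t^3 + 18*t^2 + 19*t + 4 = -5*t + 4, so 3*t^3 + 18*t^2 + 24*t = 0, which factors as 3*t*(t + 2)*(t + 4) = 0. The curves meet at t = -4, -2, 0.
On [-4, -2], w = 3*t^3 + 18*t^2 + 19*t + 4 is on top; that piece has area ∫[-4,-2] (3*t^3 + 18*t^2 + 24*t) dt = 12.
On [-2, 0], w = -5*t + 4 is on top; that piece has area ∫[-2,0] (-(3*t^3 + 18*t^2 + 24*t)) dt = 12.
Total enclosed area = 12 + 12 = 24.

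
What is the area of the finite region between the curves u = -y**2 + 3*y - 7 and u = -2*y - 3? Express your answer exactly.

9/2

Both boundary curves give u as a function of y, so integrate with respect to y. Setting them equal: -y**2 + 5*y - 4 = 0, i.e. -(y - 4)*(y - 1) = 0, so they meet at y = 1, 4.
For y in [1, 4], u = -y**2 + 3*y - 7 is on the right; area = ∫[1,4] (-y**2 + 5*y - 4) dy = 9/2.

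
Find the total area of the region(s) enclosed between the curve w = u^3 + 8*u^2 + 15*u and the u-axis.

The curve meets the u-axis where u^3 + 8*u^2 + 15*u = 0, i.e. u*(u + 3)*(u + 5) = 0, at u = -5, -3, 0.
On [-5, -3] the curve lies above the axis; ∫[-5,-3] (u^3 + 8*u^2 + 15*u) du = 16/3, giving area 16/3.
On [-3, 0] the curve lies below the axis; ∫[-3,0] (u^3 + 8*u^2 + 15*u) du = -63/4, giving area 63/4.
Total area = 16/3 + 63/4 = 253/12.

253/12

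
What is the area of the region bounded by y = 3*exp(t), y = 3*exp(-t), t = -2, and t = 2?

The difference (3*exp(t)) - (3*exp(-t)) = 3*exp(t) - 3*exp(-t) changes sign at t = 0 inside [-2, 2], so split the integral there.
∫[-2,0] (3*exp(t) - 3*exp(-t)) dt = -3*exp(2) - 3*exp(-2) + 6; the area of that piece is -6 + 3*exp(-2) + 3*exp(2).
∫[0,2] (3*exp(t) - 3*exp(-t)) dt = -6 + 3*exp(-2) + 3*exp(2).
Total area = (-6 + 3*exp(-2) + 3*exp(2)) + (-6 + 3*exp(-2) + 3*exp(2)) = -12 + 6*exp(-2) + 6*exp(2).

-12 + 6*exp(-2) + 6*exp(2)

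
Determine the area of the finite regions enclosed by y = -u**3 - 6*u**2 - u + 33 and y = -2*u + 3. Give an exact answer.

407/4

Set the curves equal: -u**3 - 6*u**2 - u + 33 = -2*u + 3, so -u**3 - 6*u**2 + u + 30 = 0, which factors as -(u - 2)*(u + 3)*(u + 5) = 0. The curves meet at u = -5, -3, 2.
On [-5, -3], y = -2*u + 3 is on top; that piece has area ∫[-5,-3] (-(-u**3 - 6*u**2 + u + 30)) du = 8.
On [-3, 2], y = -u**3 - 6*u**2 - u + 33 is on top; that piece has area ∫[-3,2] (-u**3 - 6*u**2 + u + 30) du = 375/4.
Total enclosed area = 8 + 375/4 = 407/4.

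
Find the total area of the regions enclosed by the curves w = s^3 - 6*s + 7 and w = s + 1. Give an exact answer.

Set the curves equal: s^3 - 6*s + 7 = s + 1, so s^3 - 7*s + 6 = 0, which factors as (s - 2)*(s - 1)*(s + 3) = 0. The curves meet at s = -3, 1, 2.
On [-3, 1], w = s^3 - 6*s + 7 is on top; that piece has area ∫[-3,1] (s^3 - 7*s + 6) ds = 32.
On [1, 2], w = s + 1 is on top; that piece has area ∫[1,2] (-(s^3 - 7*s + 6)) ds = 3/4.
Total enclosed area = 32 + 3/4 = 131/4.

131/4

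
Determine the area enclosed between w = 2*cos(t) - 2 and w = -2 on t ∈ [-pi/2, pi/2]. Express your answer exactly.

On [-pi/2, pi/2], (2*cos(t) - 2) - (-2) = 2*cos(t) is ≥ 0 throughout, so the area is a single integral of |2*cos(t)|.
∫[-pi/2,pi/2] (2*cos(t)) dt = 4.

4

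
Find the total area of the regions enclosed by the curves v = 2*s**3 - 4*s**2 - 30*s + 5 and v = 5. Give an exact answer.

863/3

Set the curves equal: 2*s**3 - 4*s**2 - 30*s + 5 = 5, so 2*s**3 - 4*s**2 - 30*s = 0, which factors as 2*s*(s - 5)*(s + 3) = 0. The curves meet at s = -3, 0, 5.
On [-3, 0], v = 2*s**3 - 4*s**2 - 30*s + 5 is on top; that piece has area ∫[-3,0] (2*s**3 - 4*s**2 - 30*s) ds = 117/2.
On [0, 5], v = 5 is on top; that piece has area ∫[0,5] (-(2*s**3 - 4*s**2 - 30*s)) ds = 1375/6.
Total enclosed area = 117/2 + 1375/6 = 863/3.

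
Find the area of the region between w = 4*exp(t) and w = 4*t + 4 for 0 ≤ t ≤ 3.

On [0, 3], (4*exp(t)) - (4*t + 4) = -4*t + 4*exp(t) - 4 is ≥ 0 throughout, so the area is a single integral of |-4*t + 4*exp(t) - 4|.
∫[0,3] (-4*t + 4*exp(t) - 4) dt = -34 + 4*exp(3).

-34 + 4*exp(3)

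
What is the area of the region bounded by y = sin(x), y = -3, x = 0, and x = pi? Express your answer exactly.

On [0, pi], (sin(x)) - (-3) = sin(x) + 3 is ≥ 0 throughout, so the area is a single integral of |sin(x) + 3|.
∫[0,pi] (sin(x) + 3) dx = 2 + 3*pi.

2 + 3*pi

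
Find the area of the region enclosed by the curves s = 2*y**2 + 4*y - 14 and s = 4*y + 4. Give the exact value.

72

Both boundary curves give s as a function of y, so integrate with respect to y. Setting them equal: 2*y**2 - 18 = 0, i.e. 2*(y - 3)*(y + 3) = 0, so they meet at y = -3, 3.
For y in [-3, 3], s = 2*y**2 + 4*y - 14 is on the left; area = ∫[-3,3] (-(2*y**2 - 18)) dy = 72.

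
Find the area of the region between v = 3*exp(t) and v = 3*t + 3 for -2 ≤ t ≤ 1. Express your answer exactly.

-9/2 - 3*exp(-2) + 3*exp(1)

On [-2, 1], (3*exp(t)) - (3*t + 3) = -3*t + 3*exp(t) - 3 is ≥ 0 throughout, so the area is a single integral of |-3*t + 3*exp(t) - 3|.
∫[-2,1] (-3*t + 3*exp(t) - 3) dt = -9/2 - 3*exp(-2) + 3*exp(1).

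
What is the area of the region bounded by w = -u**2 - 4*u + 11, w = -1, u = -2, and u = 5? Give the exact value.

263/3

The difference (-u**2 - 4*u + 11) - (-1) = -u**2 - 4*u + 12 changes sign at u = 2 inside [-2, 5], so split the integral there.
∫[-2,2] (-u**2 - 4*u + 12) du = 128/3.
∫[2,5] (-u**2 - 4*u + 12) du = -45; the area of that piece is 45.
Total area = 128/3 + 45 = 263/3.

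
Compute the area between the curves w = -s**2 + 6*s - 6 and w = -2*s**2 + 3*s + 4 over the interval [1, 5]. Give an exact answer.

131/3

The difference (-s**2 + 6*s - 6) - (-2*s**2 + 3*s + 4) = s**2 + 3*s - 10 changes sign at s = 2 inside [1, 5], so split the integral there.
∫[1,2] (s**2 + 3*s - 10) ds = -19/6; the area of that piece is 19/6.
∫[2,5] (s**2 + 3*s - 10) ds = 81/2.
Total area = 19/6 + 81/2 = 131/3.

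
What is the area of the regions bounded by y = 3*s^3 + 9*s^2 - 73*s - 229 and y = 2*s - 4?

Set the curves equal: 3*s^3 + 9*s^2 - 73*s - 229 = 2*s - 4, so 3*s^3 + 9*s^2 - 75*s - 225 = 0, which factors as 3*(s - 5)*(s + 3)*(s + 5) = 0. The curves meet at s = -5, -3, 5.
On [-5, -3], y = 3*s^3 + 9*s^2 - 73*s - 229 is on top; that piece has area ∫[-5,-3] (3*s^3 + 9*s^2 - 75*s - 225) ds = 36.
On [-3, 5], y = 2*s - 4 is on top; that piece has area ∫[-3,5] (-(3*s^3 + 9*s^2 - 75*s - 225)) ds = 1536.
Total enclosed area = 36 + 1536 = 1572.

1572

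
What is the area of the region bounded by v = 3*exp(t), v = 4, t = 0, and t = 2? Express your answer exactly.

The difference (3*exp(t)) - (4) = 3*exp(t) - 4 changes sign at t = log(4/3) inside [0, 2], so split the integral there.
∫[0,log(4/3)] (3*exp(t) - 4) dt = log(81/256) + 1; the area of that piece is -1 + log(256/81).
∫[log(4/3),2] (3*exp(t) - 4) dt = -12 - 4*log(3) + 8*log(2) + 3*exp(2).
Total area = (-1 + log(256/81)) + (-12 - 4*log(3) + 8*log(2) + 3*exp(2)) = -13 - 8*log(3) + 16*log(2) + 3*exp(2).

-13 - 8*log(3) + 16*log(2) + 3*exp(2)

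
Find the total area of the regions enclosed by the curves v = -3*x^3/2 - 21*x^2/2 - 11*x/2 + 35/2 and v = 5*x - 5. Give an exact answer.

74

Set the curves equal: -3*x^3/2 - 21*x^2/2 - 11*x/2 + 35/2 = 5*x - 5, so -3*x^3/2 - 21*x^2/2 - 21*x/2 + 45/2 = 0, which factors as -3*(x - 1)*(x + 3)*(x + 5)/2 = 0. The curves meet at x = -5, -3, 1.
On [-5, -3], v = 5*x - 5 is on top; that piece has area ∫[-5,-3] (-(-3*x^3/2 - 21*x^2/2 - 21*x/2 + 45/2)) dx = 10.
On [-3, 1], v = -3*x^3/2 - 21*x^2/2 - 11*x/2 + 35/2 is on top; that piece has area ∫[-3,1] (-3*x^3/2 - 21*x^2/2 - 21*x/2 + 45/2) dx = 64.
Total enclosed area = 10 + 64 = 74.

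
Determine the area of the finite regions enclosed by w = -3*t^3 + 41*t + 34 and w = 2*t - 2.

Set the curves equal: -3*t^3 + 41*t + 34 = 2*t - 2, so -3*t^3 + 39*t + 36 = 0, which factors as -3*(t - 4)*(t + 1)*(t + 3) = 0. The curves meet at t = -3, -1, 4.
On [-3, -1], w = 2*t - 2 is on top; that piece has area ∫[-3,-1] (-(-3*t^3 + 39*t + 36)) dt = 24.
On [-1, 4], w = -3*t^3 + 41*t + 34 is on top; that piece has area ∫[-1,4] (-3*t^3 + 39*t + 36) dt = 1125/4.
Total enclosed area = 24 + 1125/4 = 1221/4.

1221/4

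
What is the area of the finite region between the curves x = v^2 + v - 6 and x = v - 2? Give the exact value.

32/3

Both boundary curves give x as a function of v, so integrate with respect to v. Setting them equal: v^2 - 4 = 0, i.e. (v - 2)*(v + 2) = 0, so they meet at v = -2, 2.
For v in [-2, 2], x = v^2 + v - 6 is on the left; area = ∫[-2,2] (-(v^2 - 4)) dv = 32/3.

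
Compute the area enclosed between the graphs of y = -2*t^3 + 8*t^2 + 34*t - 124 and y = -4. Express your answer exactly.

Set the curves equal: -2*t^3 + 8*t^2 + 34*t - 124 = -4, so -2*t^3 + 8*t^2 + 34*t - 120 = 0, which factors as -2*(t - 5)*(t - 3)*(t + 4) = 0. The curves meet at t = -4, 3, 5.
On [-4, 3], y = -4 is on top; that piece has area ∫[-4,3] (-(-2*t^3 + 8*t^2 + 34*t - 120)) dt = 3773/6.
On [3, 5], y = -2*t^3 + 8*t^2 + 34*t - 124 is on top; that piece has area ∫[3,5] (-2*t^3 + 8*t^2 + 34*t - 120) dt = 64/3.
Total enclosed area = 3773/6 + 64/3 = 3901/6.

3901/6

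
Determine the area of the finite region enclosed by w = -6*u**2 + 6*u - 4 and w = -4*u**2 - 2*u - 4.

Set the curves equal: -6*u**2 + 6*u - 4 = -4*u**2 - 2*u - 4, so -2*u**2 + 8*u = 0, which factors as -2*u*(u - 4) = 0. The curves meet at u = 0, 4.
On [0, 4], w = -6*u**2 + 6*u - 4 is on top; that piece has area ∫[0,4] (-2*u**2 + 8*u) du = 64/3.

64/3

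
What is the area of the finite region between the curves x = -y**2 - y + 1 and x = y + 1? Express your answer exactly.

4/3

Both boundary curves give x as a function of y, so integrate with respect to y. Setting them equal: -y**2 - 2*y = 0, i.e. -y*(y + 2) = 0, so they meet at y = -2, 0.
For y in [-2, 0], x = -y**2 - y + 1 is on the right; area = ∫[-2,0] (-y**2 - 2*y) dy = 4/3.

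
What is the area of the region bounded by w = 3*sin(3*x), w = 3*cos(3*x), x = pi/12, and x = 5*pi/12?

2*sqrt(2)

On [pi/12, 5*pi/12], (3*sin(3*x)) - (3*cos(3*x)) = 3*sin(3*x) - 3*cos(3*x) is ≥ 0 throughout, so the area is a single integral of |3*sin(3*x) - 3*cos(3*x)|.
∫[pi/12,5*pi/12] (3*sin(3*x) - 3*cos(3*x)) dx = 2*sqrt(2).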